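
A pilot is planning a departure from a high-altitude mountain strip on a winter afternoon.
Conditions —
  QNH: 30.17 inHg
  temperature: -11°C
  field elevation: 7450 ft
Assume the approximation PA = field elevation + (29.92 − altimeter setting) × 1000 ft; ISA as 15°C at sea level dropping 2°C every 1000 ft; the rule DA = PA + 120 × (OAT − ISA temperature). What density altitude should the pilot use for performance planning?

Pressure altitude = 7450 + (29.92 − 30.17) × 1000 = 7450 + (-250) = 7200 ft.
ISA temperature at 7200 ft = 15 − 2 × (7200/1000) = 0.6°C.
ISA deviation = -11 − 0.6 = -11.6°C.
Density altitude = 7200 + 120 × (-11.6) = 5808 ft.

5808 ft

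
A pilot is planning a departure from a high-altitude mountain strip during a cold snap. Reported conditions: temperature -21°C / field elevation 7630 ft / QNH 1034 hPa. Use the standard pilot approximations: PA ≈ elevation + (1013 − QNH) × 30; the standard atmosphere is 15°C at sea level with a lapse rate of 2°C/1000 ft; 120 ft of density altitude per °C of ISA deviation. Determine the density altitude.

Pressure altitude = 7630 + (1013 − 1034) × 30 = 7630 + (-630) = 7000 ft.
ISA temperature at 7000 ft = 15 − 2 × (7000/1000) = 1°C.
ISA deviation = -21 − 1 = -22°C.
Density altitude = 7000 + 120 × (-22) = 4360 ft.

4360 ft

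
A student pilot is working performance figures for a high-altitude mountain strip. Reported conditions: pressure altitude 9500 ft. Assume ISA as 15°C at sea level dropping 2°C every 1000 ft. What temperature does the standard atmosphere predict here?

ISA temperature = 15 − 2 × (9500/1000) = 15 − 19 = -4°C.

-4°C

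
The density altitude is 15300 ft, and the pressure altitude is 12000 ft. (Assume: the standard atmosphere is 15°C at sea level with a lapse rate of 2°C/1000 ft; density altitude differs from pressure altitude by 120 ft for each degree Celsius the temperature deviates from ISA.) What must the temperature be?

Density altitude − pressure altitude = 15300 − 12000 = +3300 ft.
At 120 ft/°C that is an ISA deviation of 3300/120 = +27.5°C.
ISA temperature at 12000 ft = 15 − 2 × (12000/1000) = -9°C.
OAT = ISA + deviation = -9 + (+27.5) = 18.5°C.

18.5°C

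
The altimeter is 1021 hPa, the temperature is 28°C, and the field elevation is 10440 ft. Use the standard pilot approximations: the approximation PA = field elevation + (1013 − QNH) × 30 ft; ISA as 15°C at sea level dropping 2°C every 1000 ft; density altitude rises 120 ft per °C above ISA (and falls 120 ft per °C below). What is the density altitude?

Pressure altitude = 10440 + (1013 − 1021) × 30 = 10440 + (-240) = 10200 ft.
ISA temperature at 10200 ft = 15 − 2 × (10200/1000) = -5.4°C.
ISA deviation = 28 − (-5.4) = +33.4°C.
Density altitude = 10200 + 120 × (33.4) = 14208 ft.

14208 ft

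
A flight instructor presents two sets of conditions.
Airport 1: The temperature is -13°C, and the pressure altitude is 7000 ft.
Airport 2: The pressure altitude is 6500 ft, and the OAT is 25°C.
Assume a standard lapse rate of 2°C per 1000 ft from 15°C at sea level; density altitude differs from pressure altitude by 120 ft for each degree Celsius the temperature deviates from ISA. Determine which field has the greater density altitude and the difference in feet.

Airport 2 by 3940 ft

Airport 1: ISA temp = 1°C, deviation -14°C, DA = 7000 + 120 × (-14) = 5320 ft.
Airport 2: ISA temp = 2°C, deviation +23°C, DA = 6500 + 120 × 23 = 9260 ft.
Airport 2 is higher by 9260 − 5320 = 3940 ft.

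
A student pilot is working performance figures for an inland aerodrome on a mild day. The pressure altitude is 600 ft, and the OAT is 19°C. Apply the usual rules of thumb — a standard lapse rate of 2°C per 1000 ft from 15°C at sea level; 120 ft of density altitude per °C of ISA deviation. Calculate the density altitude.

1224 ft

ISA temperature at 600 ft = 15 − 2 × (600/1000) = 13.8°C.
ISA deviation = 19 − 13.8 = +5.2°C.
Density altitude = 600 + 120 × (5.2) = 600 + (+624) = 1224 ft.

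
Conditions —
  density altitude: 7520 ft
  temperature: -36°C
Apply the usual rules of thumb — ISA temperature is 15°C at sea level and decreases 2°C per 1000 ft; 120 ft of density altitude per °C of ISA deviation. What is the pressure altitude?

DA = PA + 120 × (OAT − (15 − 2·PA/1000)) = PA + 120·OAT − 1800 + 0.24·PA = 1.24·PA + 120·OAT − 1800.
So 1.24·PA = 7520 − 120 × (-36) + 1800 = 13640.
PA = 13640 / 1.24 = 11000 ft.

11000 ft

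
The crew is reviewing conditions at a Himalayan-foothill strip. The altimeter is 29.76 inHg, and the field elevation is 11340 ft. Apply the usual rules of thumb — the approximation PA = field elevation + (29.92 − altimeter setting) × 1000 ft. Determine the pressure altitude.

11500 ft

Pressure correction = (29.92 − 29.76) × 1000 = +160 ft.
Pressure altitude = 11340 + (+160) = 11500 ft.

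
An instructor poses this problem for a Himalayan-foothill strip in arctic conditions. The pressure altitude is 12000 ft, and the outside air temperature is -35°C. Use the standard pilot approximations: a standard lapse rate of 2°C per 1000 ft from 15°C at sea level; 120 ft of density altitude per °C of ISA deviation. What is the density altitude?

ISA temperature at 12000 ft = 15 − 2 × (12000/1000) = -9°C.
ISA deviation = -35 − (-9) = -26°C.
Density altitude = 12000 + 120 × (-26) = 12000 + (-3120) = 8880 ft.

8880 ft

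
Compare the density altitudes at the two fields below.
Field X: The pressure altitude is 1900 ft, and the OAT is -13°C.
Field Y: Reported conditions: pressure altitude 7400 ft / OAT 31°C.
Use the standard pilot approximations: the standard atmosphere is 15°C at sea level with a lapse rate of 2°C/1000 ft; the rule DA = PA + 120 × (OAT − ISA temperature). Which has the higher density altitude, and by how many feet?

Field X: ISA temp = 11.2°C, deviation -24.2°C, DA = 1900 + 120 × (-24.2) = -1004 ft.
Field Y: ISA temp = 0.2°C, deviation +30.8°C, DA = 7400 + 120 × 30.8 = 11096 ft.
Field Y is higher by 11096 − (-1004) = 12100 ft.

Field Y by 12100 ft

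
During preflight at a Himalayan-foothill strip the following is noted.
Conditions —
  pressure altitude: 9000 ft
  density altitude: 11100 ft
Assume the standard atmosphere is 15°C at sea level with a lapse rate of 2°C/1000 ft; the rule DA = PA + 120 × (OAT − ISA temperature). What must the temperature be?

Density altitude − pressure altitude = 11100 − 9000 = +2100 ft.
At 120 ft/°C that is an ISA deviation of 2100/120 = +17.5°C.
ISA temperature at 9000 ft = 15 − 2 × (9000/1000) = -3°C.
OAT = ISA + deviation = -3 + (+17.5) = 14.5°C.

14.5°C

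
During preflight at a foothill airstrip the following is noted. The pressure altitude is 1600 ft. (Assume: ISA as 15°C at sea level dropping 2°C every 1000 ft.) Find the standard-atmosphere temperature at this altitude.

11.8°C

ISA temperature = 15 − 2 × (1600/1000) = 15 − 3.2 = 11.8°C.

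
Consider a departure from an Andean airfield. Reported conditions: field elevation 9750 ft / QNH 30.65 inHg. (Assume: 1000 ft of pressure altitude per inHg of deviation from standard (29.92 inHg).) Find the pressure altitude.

Pressure correction = (29.92 − 30.65) × 1000 = -730 ft.
Pressure altitude = 9750 + (-730) = 9020 ft.

9020 ft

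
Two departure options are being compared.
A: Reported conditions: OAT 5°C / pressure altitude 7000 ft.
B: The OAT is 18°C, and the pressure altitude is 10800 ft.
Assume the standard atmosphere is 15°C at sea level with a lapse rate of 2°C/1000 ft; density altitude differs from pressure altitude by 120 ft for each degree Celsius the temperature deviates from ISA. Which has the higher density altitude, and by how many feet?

B by 6272 ft

A: ISA temp = 1°C, deviation +4°C, DA = 7000 + 120 × 4 = 7480 ft.
B: ISA temp = -6.6°C, deviation +24.6°C, DA = 10800 + 120 × 24.6 = 13752 ft.
B is higher by 13752 − 7480 = 6272 ft.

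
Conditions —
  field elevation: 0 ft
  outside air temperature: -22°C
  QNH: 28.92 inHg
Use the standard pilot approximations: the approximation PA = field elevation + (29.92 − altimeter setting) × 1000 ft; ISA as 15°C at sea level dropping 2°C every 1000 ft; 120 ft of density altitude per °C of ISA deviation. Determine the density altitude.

Pressure altitude = 0 + (29.92 − 28.92) × 1000 = 0 + (+1000) = 1000 ft.
ISA temperature at 1000 ft = 15 − 2 × (1000/1000) = 13°C.
ISA deviation = -22 − 13 = -35°C.
Density altitude = 1000 + 120 × (-35) = -3200 ft.

-3200 ft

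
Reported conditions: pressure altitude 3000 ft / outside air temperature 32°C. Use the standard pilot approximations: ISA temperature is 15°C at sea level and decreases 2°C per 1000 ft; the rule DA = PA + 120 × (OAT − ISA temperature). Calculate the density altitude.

ISA temperature at 3000 ft = 15 − 2 × (3000/1000) = 9°C.
ISA deviation = 32 − 9 = +23°C.
Density altitude = 3000 + 120 × (23) = 3000 + (+2760) = 5760 ft.

5760 ft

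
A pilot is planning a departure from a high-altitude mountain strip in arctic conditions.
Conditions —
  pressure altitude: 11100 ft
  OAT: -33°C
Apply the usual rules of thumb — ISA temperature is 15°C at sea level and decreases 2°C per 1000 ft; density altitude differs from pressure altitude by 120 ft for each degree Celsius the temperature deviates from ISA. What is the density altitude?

8004 ft

ISA temperature at 11100 ft = 15 − 2 × (11100/1000) = -7.2°C.
ISA deviation = -33 − (-7.2) = -25.8°C.
Density altitude = 11100 + 120 × (-25.8) = 11100 + (-3096) = 8004 ft.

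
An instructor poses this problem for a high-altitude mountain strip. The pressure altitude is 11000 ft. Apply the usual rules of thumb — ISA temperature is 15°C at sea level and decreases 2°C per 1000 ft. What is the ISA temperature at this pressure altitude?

ISA temperature = 15 − 2 × (11000/1000) = 15 − 22 = -7°C.

-7°C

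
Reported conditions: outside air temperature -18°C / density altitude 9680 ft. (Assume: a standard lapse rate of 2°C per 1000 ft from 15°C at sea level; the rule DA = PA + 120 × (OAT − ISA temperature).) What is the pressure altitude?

11000 ft

DA = PA + 120 × (OAT − (15 − 2·PA/1000)) = PA + 120·OAT − 1800 + 0.24·PA = 1.24·PA + 120·OAT − 1800.
So 1.24·PA = 9680 − 120 × (-18) + 1800 = 13640.
PA = 13640 / 1.24 = 11000 ft.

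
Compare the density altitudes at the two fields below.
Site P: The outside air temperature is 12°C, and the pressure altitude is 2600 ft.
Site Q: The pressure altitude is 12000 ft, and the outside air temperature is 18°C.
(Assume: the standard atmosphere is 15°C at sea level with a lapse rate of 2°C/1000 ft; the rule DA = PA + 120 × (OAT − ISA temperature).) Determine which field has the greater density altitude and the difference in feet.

Site Q by 12376 ft

Site P: ISA temp = 9.8°C, deviation +2.2°C, DA = 2600 + 120 × 2.2 = 2864 ft.
Site Q: ISA temp = -9°C, deviation +27°C, DA = 12000 + 120 × 27 = 15240 ft.
Site Q is higher by 15240 − 2864 = 12376 ft.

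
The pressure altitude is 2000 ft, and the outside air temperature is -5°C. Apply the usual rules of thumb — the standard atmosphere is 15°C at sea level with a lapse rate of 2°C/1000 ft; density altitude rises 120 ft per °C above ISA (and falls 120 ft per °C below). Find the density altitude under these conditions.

80 ft

ISA temperature at 2000 ft = 15 − 2 × (2000/1000) = 11°C.
ISA deviation = -5 − 11 = -16°C.
Density altitude = 2000 + 120 × (-16) = 2000 + (-1920) = 80 ft.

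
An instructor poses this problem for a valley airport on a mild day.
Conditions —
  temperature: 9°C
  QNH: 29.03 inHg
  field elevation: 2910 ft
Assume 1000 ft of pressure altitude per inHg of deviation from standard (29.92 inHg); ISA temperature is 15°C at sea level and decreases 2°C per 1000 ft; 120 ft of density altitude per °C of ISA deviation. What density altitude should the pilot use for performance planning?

Pressure altitude = 2910 + (29.92 − 29.03) × 1000 = 2910 + (+890) = 3800 ft.
ISA temperature at 3800 ft = 15 − 2 × (3800/1000) = 7.4°C.
ISA deviation = 9 − 7.4 = +1.6°C.
Density altitude = 3800 + 120 × (1.6) = 3992 ft.

3992 ft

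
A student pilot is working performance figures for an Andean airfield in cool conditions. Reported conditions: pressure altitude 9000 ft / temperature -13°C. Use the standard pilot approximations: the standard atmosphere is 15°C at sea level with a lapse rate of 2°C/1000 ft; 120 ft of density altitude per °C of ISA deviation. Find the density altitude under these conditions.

7800 ft

ISA temperature at 9000 ft = 15 − 2 × (9000/1000) = -3°C.
ISA deviation = -13 − (-3) = -10°C.
Density altitude = 9000 + 120 × (-10) = 9000 + (-1200) = 7800 ft.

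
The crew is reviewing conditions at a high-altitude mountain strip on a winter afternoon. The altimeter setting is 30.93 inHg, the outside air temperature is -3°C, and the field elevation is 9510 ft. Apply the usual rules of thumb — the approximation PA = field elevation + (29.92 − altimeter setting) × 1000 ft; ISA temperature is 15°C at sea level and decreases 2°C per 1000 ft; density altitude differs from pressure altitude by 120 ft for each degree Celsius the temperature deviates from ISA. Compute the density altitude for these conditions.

Pressure altitude = 9510 + (29.92 − 30.93) × 1000 = 9510 + (-1010) = 8500 ft.
ISA temperature at 8500 ft = 15 − 2 × (8500/1000) = -2°C.
ISA deviation = -3 − (-2) = -1°C.
Density altitude = 8500 + 120 × (-1) = 8380 ft.

8380 ft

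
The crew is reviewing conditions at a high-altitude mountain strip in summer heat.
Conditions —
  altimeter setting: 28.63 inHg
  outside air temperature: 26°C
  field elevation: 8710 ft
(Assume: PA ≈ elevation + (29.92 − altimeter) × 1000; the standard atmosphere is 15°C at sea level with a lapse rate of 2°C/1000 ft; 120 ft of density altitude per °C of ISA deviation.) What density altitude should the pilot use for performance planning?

Pressure altitude = 8710 + (29.92 − 28.63) × 1000 = 8710 + (+1290) = 10000 ft.
ISA temperature at 10000 ft = 15 − 2 × (10000/1000) = -5°C.
ISA deviation = 26 − (-5) = +31°C.
Density altitude = 10000 + 120 × (31) = 13720 ft.

13720 ft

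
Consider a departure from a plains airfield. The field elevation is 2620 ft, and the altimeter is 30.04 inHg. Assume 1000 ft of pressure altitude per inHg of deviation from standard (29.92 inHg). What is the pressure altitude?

Pressure correction = (29.92 − 30.04) × 1000 = -120 ft.
Pressure altitude = 2620 + (-120) = 2500 ft.

2500 ft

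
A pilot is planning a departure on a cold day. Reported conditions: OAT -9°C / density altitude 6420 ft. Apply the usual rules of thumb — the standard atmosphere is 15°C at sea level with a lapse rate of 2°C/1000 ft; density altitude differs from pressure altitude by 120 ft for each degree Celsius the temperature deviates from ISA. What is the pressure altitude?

7500 ft

DA = PA + 120 × (OAT − (15 − 2·PA/1000)) = PA + 120·OAT − 1800 + 0.24·PA = 1.24·PA + 120·OAT − 1800.
So 1.24·PA = 6420 − 120 × (-9) + 1800 = 9300.
PA = 9300 / 1.24 = 7500 ft.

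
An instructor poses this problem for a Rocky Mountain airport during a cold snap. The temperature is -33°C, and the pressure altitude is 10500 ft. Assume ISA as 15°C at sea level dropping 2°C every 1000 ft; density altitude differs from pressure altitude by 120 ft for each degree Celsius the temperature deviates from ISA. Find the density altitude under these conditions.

ISA temperature at 10500 ft = 15 − 2 × (10500/1000) = -6°C.
ISA deviation = -33 − (-6) = -27°C.
Density altitude = 10500 + 120 × (-27) = 10500 + (-3240) = 7260 ft.

7260 ft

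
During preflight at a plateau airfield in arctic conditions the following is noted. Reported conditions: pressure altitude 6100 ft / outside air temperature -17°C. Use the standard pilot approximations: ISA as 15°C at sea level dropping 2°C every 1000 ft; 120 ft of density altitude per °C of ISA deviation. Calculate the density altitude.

ISA temperature at 6100 ft = 15 − 2 × (6100/1000) = 2.8°C.
ISA deviation = -17 − 2.8 = -19.8°C.
Density altitude = 6100 + 120 × (-19.8) = 6100 + (-2376) = 3724 ft.

3724 ft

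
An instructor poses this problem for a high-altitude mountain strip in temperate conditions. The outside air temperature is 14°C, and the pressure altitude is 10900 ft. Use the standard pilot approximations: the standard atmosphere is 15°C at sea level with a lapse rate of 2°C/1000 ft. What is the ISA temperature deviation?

ISA+20.8°C

ISA temperature at 10900 ft = 15 − 2 × (10900/1000) = -6.8°C.
Deviation = OAT − ISA = 14 − (-6.8) = +20.8°C.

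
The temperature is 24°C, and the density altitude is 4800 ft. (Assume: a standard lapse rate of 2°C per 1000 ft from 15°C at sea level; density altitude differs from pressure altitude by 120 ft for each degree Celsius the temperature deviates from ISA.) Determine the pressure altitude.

3000 ft

DA = PA + 120 × (OAT − (15 − 2·PA/1000)) = PA + 120·OAT − 1800 + 0.24·PA = 1.24·PA + 120·OAT − 1800.
So 1.24·PA = 4800 − 120 × 24 + 1800 = 3720.
PA = 3720 / 1.24 = 3000 ft.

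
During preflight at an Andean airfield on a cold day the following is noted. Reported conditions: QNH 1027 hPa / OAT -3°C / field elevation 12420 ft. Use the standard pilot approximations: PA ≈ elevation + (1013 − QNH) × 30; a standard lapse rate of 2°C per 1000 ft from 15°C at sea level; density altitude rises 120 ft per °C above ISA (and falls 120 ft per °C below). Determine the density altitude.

Pressure altitude = 12420 + (1013 − 1027) × 30 = 12420 + (-420) = 12000 ft.
ISA temperature at 12000 ft = 15 − 2 × (12000/1000) = -9°C.
ISA deviation = -3 − (-9) = +6°C.
Density altitude = 12000 + 120 × (6) = 12720 ft.

12720 ft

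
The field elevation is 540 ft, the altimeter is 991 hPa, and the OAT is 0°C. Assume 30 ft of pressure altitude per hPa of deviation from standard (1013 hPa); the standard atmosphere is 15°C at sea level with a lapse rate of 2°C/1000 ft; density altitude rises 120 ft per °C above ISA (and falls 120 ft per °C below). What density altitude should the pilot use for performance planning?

-312 ft

Pressure altitude = 540 + (1013 − 991) × 30 = 540 + (+660) = 1200 ft.
ISA temperature at 1200 ft = 15 − 2 × (1200/1000) = 12.6°C.
ISA deviation = 0 − 12.6 = -12.6°C.
Density altitude = 1200 + 120 × (-12.6) = -312 ft.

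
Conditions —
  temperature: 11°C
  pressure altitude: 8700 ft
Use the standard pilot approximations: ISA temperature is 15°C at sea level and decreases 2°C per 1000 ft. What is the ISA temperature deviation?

ISA+13.4°C

ISA temperature at 8700 ft = 15 − 2 × (8700/1000) = -2.4°C.
Deviation = OAT − ISA = 11 − (-2.4) = +13.4°C.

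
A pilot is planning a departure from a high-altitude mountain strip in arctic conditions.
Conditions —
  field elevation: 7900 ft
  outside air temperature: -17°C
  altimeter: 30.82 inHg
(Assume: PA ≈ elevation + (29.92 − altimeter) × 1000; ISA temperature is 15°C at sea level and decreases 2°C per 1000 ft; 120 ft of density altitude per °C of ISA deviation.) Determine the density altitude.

Pressure altitude = 7900 + (29.92 − 30.82) × 1000 = 7900 + (-900) = 7000 ft.
ISA temperature at 7000 ft = 15 − 2 × (7000/1000) = 1°C.
ISA deviation = -17 − 1 = -18°C.
Density altitude = 7000 + 120 × (-18) = 4840 ft.

4840 ft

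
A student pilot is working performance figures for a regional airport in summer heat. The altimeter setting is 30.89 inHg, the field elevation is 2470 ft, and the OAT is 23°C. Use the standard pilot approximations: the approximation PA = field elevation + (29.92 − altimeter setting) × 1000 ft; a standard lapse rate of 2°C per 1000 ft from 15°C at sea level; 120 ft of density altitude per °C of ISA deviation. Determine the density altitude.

2820 ft

Pressure altitude = 2470 + (29.92 − 30.89) × 1000 = 2470 + (-970) = 1500 ft.
ISA temperature at 1500 ft = 15 − 2 × (1500/1000) = 12°C.
ISA deviation = 23 − 12 = +11°C.
Density altitude = 1500 + 120 × (11) = 2820 ft.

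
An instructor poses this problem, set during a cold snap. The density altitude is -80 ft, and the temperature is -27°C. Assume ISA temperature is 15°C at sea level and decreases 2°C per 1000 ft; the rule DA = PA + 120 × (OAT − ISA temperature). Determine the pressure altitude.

4000 ft

DA = PA + 120 × (OAT − (15 − 2·PA/1000)) = PA + 120·OAT − 1800 + 0.24·PA = 1.24·PA + 120·OAT − 1800.
So 1.24·PA = -80 − 120 × (-27) + 1800 = 4960.
PA = 4960 / 1.24 = 4000 ft.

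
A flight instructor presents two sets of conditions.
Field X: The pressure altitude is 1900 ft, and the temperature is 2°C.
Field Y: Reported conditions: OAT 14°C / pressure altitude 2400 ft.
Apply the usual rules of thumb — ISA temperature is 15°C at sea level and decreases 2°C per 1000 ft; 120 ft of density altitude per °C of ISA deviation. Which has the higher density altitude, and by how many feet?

Field Y by 2060 ft

Field X: ISA temp = 11.2°C, deviation -9.2°C, DA = 1900 + 120 × (-9.2) = 796 ft.
Field Y: ISA temp = 10.2°C, deviation +3.8°C, DA = 2400 + 120 × 3.8 = 2856 ft.
Field Y is higher by 2856 − 796 = 2060 ft.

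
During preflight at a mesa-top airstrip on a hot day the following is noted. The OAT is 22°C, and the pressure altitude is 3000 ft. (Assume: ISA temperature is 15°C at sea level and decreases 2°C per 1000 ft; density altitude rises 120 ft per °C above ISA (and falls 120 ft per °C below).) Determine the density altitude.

4560 ft

ISA temperature at 3000 ft = 15 − 2 × (3000/1000) = 9°C.
ISA deviation = 22 − 9 = +13°C.
Density altitude = 3000 + 120 × (13) = 3000 + (+1560) = 4560 ft.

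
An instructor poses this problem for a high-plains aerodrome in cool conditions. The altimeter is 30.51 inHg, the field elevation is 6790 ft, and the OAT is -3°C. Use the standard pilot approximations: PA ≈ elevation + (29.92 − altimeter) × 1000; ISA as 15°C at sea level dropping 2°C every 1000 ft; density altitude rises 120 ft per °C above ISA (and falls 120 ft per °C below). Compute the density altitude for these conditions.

5528 ft

Pressure altitude = 6790 + (29.92 − 30.51) × 1000 = 6790 + (-590) = 6200 ft.
ISA temperature at 6200 ft = 15 − 2 × (6200/1000) = 2.6°C.
ISA deviation = -3 − 2.6 = -5.6°C.
Density altitude = 6200 + 120 × (-5.6) = 5528 ft.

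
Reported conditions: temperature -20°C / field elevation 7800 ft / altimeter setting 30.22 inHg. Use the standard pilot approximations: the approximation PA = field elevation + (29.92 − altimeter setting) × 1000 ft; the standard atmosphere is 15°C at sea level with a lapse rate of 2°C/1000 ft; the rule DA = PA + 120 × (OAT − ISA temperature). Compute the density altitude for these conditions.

5100 ft

Pressure altitude = 7800 + (29.92 − 30.22) × 1000 = 7800 + (-300) = 7500 ft.
ISA temperature at 7500 ft = 15 − 2 × (7500/1000) = 0°C.
ISA deviation = -20 − 0 = -20°C.
Density altitude = 7500 + 120 × (-20) = 5100 ft.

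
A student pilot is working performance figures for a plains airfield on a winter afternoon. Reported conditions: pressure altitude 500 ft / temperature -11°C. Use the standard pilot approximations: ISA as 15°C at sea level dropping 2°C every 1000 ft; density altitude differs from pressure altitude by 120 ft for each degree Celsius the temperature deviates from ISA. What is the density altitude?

ISA temperature at 500 ft = 15 − 2 × (500/1000) = 14°C.
ISA deviation = -11 − 14 = -25°C.
Density altitude = 500 + 120 × (-25) = 500 + (-3000) = -2500 ft.

-2500 ft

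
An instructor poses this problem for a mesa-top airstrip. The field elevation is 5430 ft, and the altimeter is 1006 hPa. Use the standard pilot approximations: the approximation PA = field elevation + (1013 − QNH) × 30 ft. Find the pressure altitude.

5640 ft

Pressure correction = (1013 − 1006) × 30 = +210 ft.
Pressure altitude = 5430 + (+210) = 5640 ft.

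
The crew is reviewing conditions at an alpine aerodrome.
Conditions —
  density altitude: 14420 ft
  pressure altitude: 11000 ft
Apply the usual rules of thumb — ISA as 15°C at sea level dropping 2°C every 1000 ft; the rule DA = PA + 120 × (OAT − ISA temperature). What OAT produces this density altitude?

Density altitude − pressure altitude = 14420 − 11000 = +3420 ft.
At 120 ft/°C that is an ISA deviation of 3420/120 = +28.5°C.
ISA temperature at 11000 ft = 15 − 2 × (11000/1000) = -7°C.
OAT = ISA + deviation = -7 + (+28.5) = 21.5°C.

21.5°C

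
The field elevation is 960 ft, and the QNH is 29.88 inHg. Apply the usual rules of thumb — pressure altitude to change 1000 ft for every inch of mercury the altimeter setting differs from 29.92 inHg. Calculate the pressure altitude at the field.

1000 ft

Pressure correction = (29.92 − 29.88) × 1000 = +40 ft.
Pressure altitude = 960 + (+40) = 1000 ft.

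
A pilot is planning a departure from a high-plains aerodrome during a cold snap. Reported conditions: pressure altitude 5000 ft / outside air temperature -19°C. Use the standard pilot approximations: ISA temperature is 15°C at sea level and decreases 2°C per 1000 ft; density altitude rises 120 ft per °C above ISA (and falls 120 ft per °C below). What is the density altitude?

ISA temperature at 5000 ft = 15 − 2 × (5000/1000) = 5°C.
ISA deviation = -19 − 5 = -24°C.
Density altitude = 5000 + 120 × (-24) = 5000 + (-2880) = 2120 ft.

2120 ft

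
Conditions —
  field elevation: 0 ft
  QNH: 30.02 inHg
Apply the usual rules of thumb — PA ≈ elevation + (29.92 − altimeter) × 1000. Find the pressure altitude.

-100 ft

Pressure correction = (29.92 − 30.02) × 1000 = -100 ft.
Pressure altitude = 0 + (-100) = -100 ft.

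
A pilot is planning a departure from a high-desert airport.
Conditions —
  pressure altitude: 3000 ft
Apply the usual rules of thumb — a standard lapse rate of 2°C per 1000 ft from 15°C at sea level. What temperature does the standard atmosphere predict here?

9°C

ISA temperature = 15 − 2 × (3000/1000) = 15 − 6 = 9°C.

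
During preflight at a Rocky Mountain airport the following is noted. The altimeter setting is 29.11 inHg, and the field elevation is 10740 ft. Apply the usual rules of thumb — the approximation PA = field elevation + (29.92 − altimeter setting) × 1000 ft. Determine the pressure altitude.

11550 ft

Pressure correction = (29.92 − 29.11) × 1000 = +810 ft.
Pressure altitude = 10740 + (+810) = 11550 ft.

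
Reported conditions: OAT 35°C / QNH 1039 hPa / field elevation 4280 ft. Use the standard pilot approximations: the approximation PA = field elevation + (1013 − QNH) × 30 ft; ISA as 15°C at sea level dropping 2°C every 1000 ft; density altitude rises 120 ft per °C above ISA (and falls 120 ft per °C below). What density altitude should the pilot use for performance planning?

Pressure altitude = 4280 + (1013 − 1039) × 30 = 4280 + (-780) = 3500 ft.
ISA temperature at 3500 ft = 15 − 2 × (3500/1000) = 8°C.
ISA deviation = 35 − 8 = +27°C.
Density altitude = 3500 + 120 × (27) = 6740 ft.

6740 ft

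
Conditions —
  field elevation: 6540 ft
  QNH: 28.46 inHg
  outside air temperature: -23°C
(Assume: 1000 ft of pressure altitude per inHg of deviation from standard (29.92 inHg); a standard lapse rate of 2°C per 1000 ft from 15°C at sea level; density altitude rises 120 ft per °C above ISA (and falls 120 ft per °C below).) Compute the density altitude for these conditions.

5360 ft

Pressure altitude = 6540 + (29.92 − 28.46) × 1000 = 6540 + (+1460) = 8000 ft.
ISA temperature at 8000 ft = 15 − 2 × (8000/1000) = -1°C.
ISA deviation = -23 − (-1) = -22°C.
Density altitude = 8000 + 120 × (-22) = 5360 ft.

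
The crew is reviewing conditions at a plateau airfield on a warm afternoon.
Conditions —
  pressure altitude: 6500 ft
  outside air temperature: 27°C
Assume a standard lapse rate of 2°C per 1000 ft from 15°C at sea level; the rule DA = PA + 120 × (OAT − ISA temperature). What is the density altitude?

9500 ft

ISA temperature at 6500 ft = 15 − 2 × (6500/1000) = 2°C.
ISA deviation = 27 − 2 = +25°C.
Density altitude = 6500 + 120 × (25) = 6500 + (+3000) = 9500 ft.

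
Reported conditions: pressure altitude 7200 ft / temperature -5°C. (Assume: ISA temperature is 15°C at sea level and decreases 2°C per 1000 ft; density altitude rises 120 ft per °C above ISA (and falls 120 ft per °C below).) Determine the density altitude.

6528 ft

ISA temperature at 7200 ft = 15 − 2 × (7200/1000) = 0.6°C.
ISA deviation = -5 − 0.6 = -5.6°C.
Density altitude = 7200 + 120 × (-5.6) = 7200 + (-672) = 6528 ft.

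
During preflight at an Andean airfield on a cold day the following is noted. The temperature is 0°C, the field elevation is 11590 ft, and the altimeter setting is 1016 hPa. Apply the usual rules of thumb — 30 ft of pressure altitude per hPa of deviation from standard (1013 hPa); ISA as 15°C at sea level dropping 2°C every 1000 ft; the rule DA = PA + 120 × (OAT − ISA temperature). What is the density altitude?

12460 ft

Pressure altitude = 11590 + (1013 − 1016) × 30 = 11590 + (-90) = 11500 ft.
ISA temperature at 11500 ft = 15 − 2 × (11500/1000) = -8°C.
ISA deviation = 0 − (-8) = +8°C.
Density altitude = 11500 + 120 × (8) = 12460 ft.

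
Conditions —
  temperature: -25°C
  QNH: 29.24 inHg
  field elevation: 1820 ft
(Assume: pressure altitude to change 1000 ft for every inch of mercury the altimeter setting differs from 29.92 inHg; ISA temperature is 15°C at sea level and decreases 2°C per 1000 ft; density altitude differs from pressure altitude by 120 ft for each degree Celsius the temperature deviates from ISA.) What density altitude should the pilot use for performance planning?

Pressure altitude = 1820 + (29.92 − 29.24) × 1000 = 1820 + (+680) = 2500 ft.
ISA temperature at 2500 ft = 15 − 2 × (2500/1000) = 10°C.
ISA deviation = -25 − 10 = -35°C.
Density altitude = 2500 + 120 × (-35) = -1700 ft.

-1700 ft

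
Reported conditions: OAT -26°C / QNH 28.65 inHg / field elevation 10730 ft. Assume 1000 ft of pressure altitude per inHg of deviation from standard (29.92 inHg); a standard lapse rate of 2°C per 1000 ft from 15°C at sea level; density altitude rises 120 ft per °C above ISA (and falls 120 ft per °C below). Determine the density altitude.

Pressure altitude = 10730 + (29.92 − 28.65) × 1000 = 10730 + (+1270) = 12000 ft.
ISA temperature at 12000 ft = 15 − 2 × (12000/1000) = -9°C.
ISA deviation = -26 − (-9) = -17°C.
Density altitude = 12000 + 120 × (-17) = 9960 ft.

9960 ft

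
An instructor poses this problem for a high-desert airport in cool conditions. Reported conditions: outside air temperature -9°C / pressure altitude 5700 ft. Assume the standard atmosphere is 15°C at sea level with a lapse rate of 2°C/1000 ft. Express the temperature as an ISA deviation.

ISA temperature at 5700 ft = 15 − 2 × (5700/1000) = 3.6°C.
Deviation = OAT − ISA = -9 − 3.6 = -12.6°C.

ISA-12.6°C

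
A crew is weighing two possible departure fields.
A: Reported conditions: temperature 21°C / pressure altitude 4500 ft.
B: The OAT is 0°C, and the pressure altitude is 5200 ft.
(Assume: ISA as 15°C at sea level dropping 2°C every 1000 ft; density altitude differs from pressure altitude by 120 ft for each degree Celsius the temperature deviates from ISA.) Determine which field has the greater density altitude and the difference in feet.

A by 1652 ft

A: ISA temp = 6°C, deviation +15°C, DA = 4500 + 120 × 15 = 6300 ft.
B: ISA temp = 4.6°C, deviation -4.6°C, DA = 5200 + 120 × (-4.6) = 4648 ft.
A is higher by 6300 − 4648 = 1652 ft.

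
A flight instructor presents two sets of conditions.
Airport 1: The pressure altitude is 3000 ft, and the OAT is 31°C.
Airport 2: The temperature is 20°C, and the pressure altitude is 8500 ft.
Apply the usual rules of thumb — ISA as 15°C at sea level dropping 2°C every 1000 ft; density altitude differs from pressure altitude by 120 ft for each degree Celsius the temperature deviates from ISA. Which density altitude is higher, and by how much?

Airport 1: ISA temp = 9°C, deviation +22°C, DA = 3000 + 120 × 22 = 5640 ft.
Airport 2: ISA temp = -2°C, deviation +22°C, DA = 8500 + 120 × 22 = 11140 ft.
Airport 2 is higher by 11140 − 5640 = 5500 ft.

Airport 2 by 5500 ft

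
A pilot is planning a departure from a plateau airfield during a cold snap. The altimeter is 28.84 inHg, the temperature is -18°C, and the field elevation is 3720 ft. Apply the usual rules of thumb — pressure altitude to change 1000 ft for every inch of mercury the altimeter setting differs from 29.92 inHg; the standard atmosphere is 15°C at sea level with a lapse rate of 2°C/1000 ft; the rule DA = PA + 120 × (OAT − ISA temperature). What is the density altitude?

Pressure altitude = 3720 + (29.92 − 28.84) × 1000 = 3720 + (+1080) = 4800 ft.
ISA temperature at 4800 ft = 15 − 2 × (4800/1000) = 5.4°C.
ISA deviation = -18 − 5.4 = -23.4°C.
Density altitude = 4800 + 120 × (-23.4) = 1992 ft.

1992 ft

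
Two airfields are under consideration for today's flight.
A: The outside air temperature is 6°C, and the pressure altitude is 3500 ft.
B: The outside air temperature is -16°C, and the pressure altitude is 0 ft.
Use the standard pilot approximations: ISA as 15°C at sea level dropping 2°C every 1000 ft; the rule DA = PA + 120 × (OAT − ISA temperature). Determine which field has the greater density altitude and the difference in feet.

A: ISA temp = 8°C, deviation -2°C, DA = 3500 + 120 × (-2) = 3260 ft.
B: ISA temp = 15°C, deviation -31°C, DA = 0 + 120 × (-31) = -3720 ft.
A is higher by 3260 − (-3720) = 6980 ft.

A by 6980 ft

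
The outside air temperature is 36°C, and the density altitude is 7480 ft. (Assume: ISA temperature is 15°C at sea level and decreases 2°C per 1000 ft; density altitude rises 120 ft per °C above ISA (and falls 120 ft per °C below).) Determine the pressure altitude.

4000 ft

DA = PA + 120 × (OAT − (15 − 2·PA/1000)) = PA + 120·OAT − 1800 + 0.24·PA = 1.24·PA + 120·OAT − 1800.
So 1.24·PA = 7480 − 120 × 36 + 1800 = 4960.
PA = 4960 / 1.24 = 4000 ft.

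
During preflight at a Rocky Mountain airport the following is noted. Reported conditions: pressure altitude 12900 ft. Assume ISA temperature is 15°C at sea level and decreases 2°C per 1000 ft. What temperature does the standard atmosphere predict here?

ISA temperature = 15 − 2 × (12900/1000) = 15 − 25.8 = -10.8°C.

-10.8°C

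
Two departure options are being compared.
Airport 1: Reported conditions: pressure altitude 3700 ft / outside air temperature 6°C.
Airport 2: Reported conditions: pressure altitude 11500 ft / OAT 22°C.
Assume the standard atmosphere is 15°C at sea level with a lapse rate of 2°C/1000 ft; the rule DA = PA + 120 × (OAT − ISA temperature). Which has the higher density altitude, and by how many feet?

Airport 2 by 11592 ft

Airport 1: ISA temp = 7.6°C, deviation -1.6°C, DA = 3700 + 120 × (-1.6) = 3508 ft.
Airport 2: ISA temp = -8°C, deviation +30°C, DA = 11500 + 120 × 30 = 15100 ft.
Airport 2 is higher by 15100 − 3508 = 11592 ft.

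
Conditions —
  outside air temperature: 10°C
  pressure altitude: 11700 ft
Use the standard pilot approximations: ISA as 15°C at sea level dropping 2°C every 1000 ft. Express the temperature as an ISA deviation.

ISA temperature at 11700 ft = 15 − 2 × (11700/1000) = -8.4°C.
Deviation = OAT − ISA = 10 − (-8.4) = +18.4°C.

ISA+18.4°C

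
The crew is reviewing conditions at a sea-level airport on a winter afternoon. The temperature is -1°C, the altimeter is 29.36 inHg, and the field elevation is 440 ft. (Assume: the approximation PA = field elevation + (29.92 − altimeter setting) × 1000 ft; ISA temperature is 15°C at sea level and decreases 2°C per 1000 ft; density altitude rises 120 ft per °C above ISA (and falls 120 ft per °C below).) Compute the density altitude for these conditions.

-680 ft

Pressure altitude = 440 + (29.92 − 29.36) × 1000 = 440 + (+560) = 1000 ft.
ISA temperature at 1000 ft = 15 − 2 × (1000/1000) = 13°C.
ISA deviation = -1 − 13 = -14°C.
Density altitude = 1000 + 120 × (-14) = -680 ft.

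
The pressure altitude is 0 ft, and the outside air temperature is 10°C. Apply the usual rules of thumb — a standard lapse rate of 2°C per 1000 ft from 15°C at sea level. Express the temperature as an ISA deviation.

ISA-5°C

ISA temperature at 0 ft = 15 − 2 × (0/1000) = 15°C.
Deviation = OAT − ISA = 10 − 15 = -5°C.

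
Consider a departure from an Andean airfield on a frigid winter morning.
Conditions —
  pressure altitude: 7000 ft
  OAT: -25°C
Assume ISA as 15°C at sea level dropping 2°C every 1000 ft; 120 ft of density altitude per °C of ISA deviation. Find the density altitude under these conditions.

ISA temperature at 7000 ft = 15 − 2 × (7000/1000) = 1°C.
ISA deviation = -25 − 1 = -26°C.
Density altitude = 7000 + 120 × (-26) = 7000 + (-3120) = 3880 ft.

3880 ft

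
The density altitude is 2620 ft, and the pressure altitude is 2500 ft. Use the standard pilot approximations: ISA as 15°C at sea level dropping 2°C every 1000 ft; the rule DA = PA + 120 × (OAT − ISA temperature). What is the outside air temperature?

Density altitude − pressure altitude = 2620 − 2500 = +120 ft.
At 120 ft/°C that is an ISA deviation of 120/120 = +1°C.
ISA temperature at 2500 ft = 15 − 2 × (2500/1000) = 10°C.
OAT = ISA + deviation = 10 + (+1) = 11°C.

11°C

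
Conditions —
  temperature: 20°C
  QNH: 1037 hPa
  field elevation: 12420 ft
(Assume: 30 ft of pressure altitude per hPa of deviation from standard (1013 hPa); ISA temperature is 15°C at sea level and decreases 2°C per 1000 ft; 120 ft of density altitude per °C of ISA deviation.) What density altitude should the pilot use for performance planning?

15108 ft

Pressure altitude = 12420 + (1013 − 1037) × 30 = 12420 + (-720) = 11700 ft.
ISA temperature at 11700 ft = 15 − 2 × (11700/1000) = -8.4°C.
ISA deviation = 20 − (-8.4) = +28.4°C.
Density altitude = 11700 + 120 × (28.4) = 15108 ft.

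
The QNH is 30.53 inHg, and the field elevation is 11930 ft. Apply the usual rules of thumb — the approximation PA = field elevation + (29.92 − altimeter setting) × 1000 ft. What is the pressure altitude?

Pressure correction = (29.92 − 30.53) × 1000 = -610 ft.
Pressure altitude = 11930 + (-610) = 11320 ft.

11320 ft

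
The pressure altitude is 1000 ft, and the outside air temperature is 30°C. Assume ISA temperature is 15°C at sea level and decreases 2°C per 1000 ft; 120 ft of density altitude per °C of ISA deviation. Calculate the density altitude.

3040 ft

ISA temperature at 1000 ft = 15 − 2 × (1000/1000) = 13°C.
ISA deviation = 30 − 13 = +17°C.
Density altitude = 1000 + 120 × (17) = 1000 + (+2040) = 3040 ft.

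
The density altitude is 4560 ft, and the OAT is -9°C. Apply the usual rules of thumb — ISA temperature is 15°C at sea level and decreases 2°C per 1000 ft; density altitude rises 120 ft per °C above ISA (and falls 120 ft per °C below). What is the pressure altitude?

DA = PA + 120 × (OAT − (15 − 2·PA/1000)) = PA + 120·OAT − 1800 + 0.24·PA = 1.24·PA + 120·OAT − 1800.
So 1.24·PA = 4560 − 120 × (-9) + 1800 = 7440.
PA = 7440 / 1.24 = 6000 ft.

6000 ft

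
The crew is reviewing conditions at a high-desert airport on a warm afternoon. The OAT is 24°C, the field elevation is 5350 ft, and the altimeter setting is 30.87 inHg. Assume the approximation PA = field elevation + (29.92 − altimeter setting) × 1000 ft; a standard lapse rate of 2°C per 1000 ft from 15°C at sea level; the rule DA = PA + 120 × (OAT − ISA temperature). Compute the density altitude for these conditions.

Pressure altitude = 5350 + (29.92 − 30.87) × 1000 = 5350 + (-950) = 4400 ft.
ISA temperature at 4400 ft = 15 − 2 × (4400/1000) = 6.2°C.
ISA deviation = 24 − 6.2 = +17.8°C.
Density altitude = 4400 + 120 × (17.8) = 6536 ft.

6536 ft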